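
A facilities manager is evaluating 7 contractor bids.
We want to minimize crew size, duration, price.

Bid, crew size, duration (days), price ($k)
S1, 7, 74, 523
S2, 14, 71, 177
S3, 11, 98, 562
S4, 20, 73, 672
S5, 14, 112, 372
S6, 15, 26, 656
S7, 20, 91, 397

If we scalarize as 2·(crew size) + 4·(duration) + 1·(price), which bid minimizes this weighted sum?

S2

S1: 2·7 + 4·74 + 1·523 = 833
S2: 2·14 + 4·71 + 1·177 = 489
S3: 2·11 + 4·98 + 1·562 = 976
S4: 2·20 + 4·73 + 1·672 = 1004
S5: 2·14 + 4·112 + 1·372 = 848
S6: 2·15 + 4·26 + 1·656 = 790
S7: 2·20 + 4·91 + 1·397 = 801
Lowest: S2 at 489.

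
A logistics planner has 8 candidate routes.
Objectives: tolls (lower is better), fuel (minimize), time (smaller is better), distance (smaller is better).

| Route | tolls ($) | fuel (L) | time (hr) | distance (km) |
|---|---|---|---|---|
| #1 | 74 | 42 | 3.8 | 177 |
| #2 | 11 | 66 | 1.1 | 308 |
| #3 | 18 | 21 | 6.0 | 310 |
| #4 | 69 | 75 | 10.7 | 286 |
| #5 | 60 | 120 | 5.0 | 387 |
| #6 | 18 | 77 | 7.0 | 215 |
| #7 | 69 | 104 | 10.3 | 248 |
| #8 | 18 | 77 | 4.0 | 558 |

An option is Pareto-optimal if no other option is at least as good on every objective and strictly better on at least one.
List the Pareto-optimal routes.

#1: not dominated (best distance).
#2: not dominated (best tolls).
#3: not dominated (best fuel).
#4: not dominated.
#5: dominated by #2 (tolls 11≤60, fuel 66≤120, time 1.1≤5.0, distance 308≤387).
#6: not dominated.
#7: dominated by #6 (tolls 18≤69, fuel 77≤104, time 7.0≤10.3, distance 215≤248).
#8: dominated by #2 (tolls 11≤18, fuel 66≤77, time 1.1≤4.0, distance 308≤558).

#1, #2, #3, #4, #6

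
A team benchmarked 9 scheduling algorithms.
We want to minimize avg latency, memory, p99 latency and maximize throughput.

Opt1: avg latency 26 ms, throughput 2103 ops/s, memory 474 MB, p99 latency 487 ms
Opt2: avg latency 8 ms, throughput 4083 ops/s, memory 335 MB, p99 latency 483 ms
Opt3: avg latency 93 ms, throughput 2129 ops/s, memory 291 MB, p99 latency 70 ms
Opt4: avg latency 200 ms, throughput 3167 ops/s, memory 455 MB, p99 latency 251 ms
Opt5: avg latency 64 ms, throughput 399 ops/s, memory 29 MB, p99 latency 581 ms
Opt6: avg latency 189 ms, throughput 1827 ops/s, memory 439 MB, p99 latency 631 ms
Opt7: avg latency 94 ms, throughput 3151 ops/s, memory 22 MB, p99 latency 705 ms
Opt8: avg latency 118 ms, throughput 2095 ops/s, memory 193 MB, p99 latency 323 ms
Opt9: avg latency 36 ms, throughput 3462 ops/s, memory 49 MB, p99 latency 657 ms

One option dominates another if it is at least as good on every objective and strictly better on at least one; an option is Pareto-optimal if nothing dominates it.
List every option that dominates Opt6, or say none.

Opt2, Opt3, Opt8

Opt2: avg latency 8≤189, throughput 4083≥1827, memory 335≤439, p99 latency 483≤631 — dominates Opt6.
Opt3: avg latency 93≤189, throughput 2129≥1827, memory 291≤439, p99 latency 70≤631 — dominates Opt6.
Opt8: avg latency 118≤189, throughput 2095≥1827, memory 193≤439, p99 latency 323≤631 — dominates Opt6.
Others (Opt1, Opt4, Opt5, Opt7, Opt9) are each worse than Opt6 on at least one objective.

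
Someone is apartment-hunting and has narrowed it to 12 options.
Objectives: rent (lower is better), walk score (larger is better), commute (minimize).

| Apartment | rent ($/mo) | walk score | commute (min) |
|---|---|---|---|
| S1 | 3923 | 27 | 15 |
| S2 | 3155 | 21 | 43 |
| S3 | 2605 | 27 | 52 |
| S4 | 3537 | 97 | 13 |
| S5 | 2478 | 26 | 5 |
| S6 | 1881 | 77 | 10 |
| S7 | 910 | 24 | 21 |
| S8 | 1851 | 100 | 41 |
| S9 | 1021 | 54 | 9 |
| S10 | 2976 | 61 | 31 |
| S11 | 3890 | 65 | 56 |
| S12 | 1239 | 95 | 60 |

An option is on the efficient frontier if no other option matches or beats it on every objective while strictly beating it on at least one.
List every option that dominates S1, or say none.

S4, S6, S9

S4: rent 3537≤3923, walk score 97≥27, commute 13≤15 — dominates S1.
S6: rent 1881≤3923, walk score 77≥27, commute 10≤15 — dominates S1.
S9: rent 1021≤3923, walk score 54≥27, commute 9≤15 — dominates S1.
Others (S2, S3, S5, S7, S8, S10, S11, S12) are each worse than S1 on at least one objective.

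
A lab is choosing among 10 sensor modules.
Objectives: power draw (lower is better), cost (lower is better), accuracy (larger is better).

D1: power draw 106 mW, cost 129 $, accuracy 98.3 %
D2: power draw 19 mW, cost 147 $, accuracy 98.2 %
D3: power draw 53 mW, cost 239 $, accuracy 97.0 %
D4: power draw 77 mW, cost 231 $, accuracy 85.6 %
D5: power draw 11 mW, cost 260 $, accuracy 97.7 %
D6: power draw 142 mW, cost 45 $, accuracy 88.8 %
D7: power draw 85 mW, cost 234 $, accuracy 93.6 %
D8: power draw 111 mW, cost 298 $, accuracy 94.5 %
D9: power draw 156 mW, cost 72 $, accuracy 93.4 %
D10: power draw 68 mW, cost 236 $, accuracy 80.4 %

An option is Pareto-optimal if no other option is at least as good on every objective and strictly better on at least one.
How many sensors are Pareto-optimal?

D1: not dominated (best accuracy).
D2: not dominated.
D3: dominated by D2 (power draw 19≤53, cost 147≤239, accuracy 98.2≥97.0).
D4: dominated by D2 (power draw 19≤77, cost 147≤231, accuracy 98.2≥85.6).
D5: not dominated (best power draw).
D6: not dominated (best cost).
D7: dominated by D2 (power draw 19≤85, cost 147≤234, accuracy 98.2≥93.6).
D8: dominated by D1 (power draw 106≤111, cost 129≤298, accuracy 98.3≥94.5).
D9: not dominated.
D10: dominated by D2 (power draw 19≤68, cost 147≤236, accuracy 98.2≥80.4).
Pareto-optimal: D1, D2, D5, D6, D9 → 5.

5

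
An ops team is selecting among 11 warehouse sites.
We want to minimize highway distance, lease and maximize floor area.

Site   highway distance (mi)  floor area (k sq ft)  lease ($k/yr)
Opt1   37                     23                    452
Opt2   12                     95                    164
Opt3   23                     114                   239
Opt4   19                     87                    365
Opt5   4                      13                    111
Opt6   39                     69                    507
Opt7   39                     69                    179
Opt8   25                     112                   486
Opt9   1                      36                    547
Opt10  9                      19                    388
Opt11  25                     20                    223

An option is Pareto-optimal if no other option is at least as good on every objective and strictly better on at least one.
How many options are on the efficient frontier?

Opt1: dominated by Opt2 (highway distance 12≤37, floor area 95≥23, lease 164≤452).
Opt2: not dominated.
Opt3: not dominated (best floor area).
Opt4: dominated by Opt2 (highway distance 12≤19, floor area 95≥87, lease 164≤365).
Opt5: not dominated (best lease).
Opt6: dominated by Opt2 (highway distance 12≤39, floor area 95≥69, lease 164≤507).
Opt7: dominated by Opt2 (highway distance 12≤39, floor area 95≥69, lease 164≤179).
Opt8: dominated by Opt3 (highway distance 23≤25, floor area 114≥112, lease 239≤486).
Opt9: not dominated (best highway distance).
Opt10: not dominated.
Opt11: dominated by Opt2 (highway distance 12≤25, floor area 95≥20, lease 164≤223).
Pareto-optimal: Opt2, Opt3, Opt5, Opt9, Opt10 → 5.

5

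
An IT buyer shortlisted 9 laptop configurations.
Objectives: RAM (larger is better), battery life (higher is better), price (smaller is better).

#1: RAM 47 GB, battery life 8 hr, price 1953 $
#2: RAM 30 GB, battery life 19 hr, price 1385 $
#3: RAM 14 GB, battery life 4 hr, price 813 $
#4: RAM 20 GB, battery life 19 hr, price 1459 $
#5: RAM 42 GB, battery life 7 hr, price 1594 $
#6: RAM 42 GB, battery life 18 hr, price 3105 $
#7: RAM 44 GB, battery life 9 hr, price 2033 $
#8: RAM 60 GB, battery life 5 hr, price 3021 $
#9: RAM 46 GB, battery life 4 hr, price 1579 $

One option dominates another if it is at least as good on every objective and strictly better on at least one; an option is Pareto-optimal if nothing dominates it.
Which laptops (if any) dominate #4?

#2

#2: RAM 30≥20, battery life 19≥19, price 1385≤1459 — dominates #4.
Others (#1, #3, #5, #6, #7, #8, #9) are each worse than #4 on at least one objective.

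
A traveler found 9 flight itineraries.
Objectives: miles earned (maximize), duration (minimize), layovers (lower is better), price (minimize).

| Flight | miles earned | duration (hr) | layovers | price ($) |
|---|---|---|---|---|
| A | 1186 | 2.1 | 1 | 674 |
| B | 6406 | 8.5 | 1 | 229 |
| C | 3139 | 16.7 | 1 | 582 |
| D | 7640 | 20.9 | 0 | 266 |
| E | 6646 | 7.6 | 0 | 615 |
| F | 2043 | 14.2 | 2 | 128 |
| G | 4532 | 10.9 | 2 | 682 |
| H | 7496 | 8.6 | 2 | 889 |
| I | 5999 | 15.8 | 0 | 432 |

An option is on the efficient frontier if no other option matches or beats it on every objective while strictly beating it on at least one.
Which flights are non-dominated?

A: not dominated (best duration).
B: not dominated.
C: dominated by B (miles earned 6406≥3139, duration 8.5≤16.7, layovers 1≤1, price 229≤582).
D: not dominated (best miles earned).
E: not dominated.
F: not dominated (best price).
G: dominated by B (miles earned 6406≥4532, duration 8.5≤10.9, layovers 1≤2, price 229≤682).
H: not dominated.
I: not dominated.

A, B, D, E, F, H, I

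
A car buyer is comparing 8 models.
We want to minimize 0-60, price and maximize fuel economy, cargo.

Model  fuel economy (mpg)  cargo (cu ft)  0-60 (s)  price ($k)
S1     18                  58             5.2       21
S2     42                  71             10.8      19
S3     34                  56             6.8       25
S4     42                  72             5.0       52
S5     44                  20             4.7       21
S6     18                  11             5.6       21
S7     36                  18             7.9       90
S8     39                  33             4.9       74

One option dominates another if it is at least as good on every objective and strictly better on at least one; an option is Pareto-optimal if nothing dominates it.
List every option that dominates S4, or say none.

S1: worse on fuel economy (18 vs 42).
S2: worse on cargo (71 vs 72).
S3: worse on fuel economy (34 vs 42).
S5: worse on cargo (20 vs 72).
S6: worse on fuel economy (18 vs 42).
S7: worse on fuel economy (36 vs 42).
S8: worse on fuel economy (39 vs 42).
No option dominates S4.

none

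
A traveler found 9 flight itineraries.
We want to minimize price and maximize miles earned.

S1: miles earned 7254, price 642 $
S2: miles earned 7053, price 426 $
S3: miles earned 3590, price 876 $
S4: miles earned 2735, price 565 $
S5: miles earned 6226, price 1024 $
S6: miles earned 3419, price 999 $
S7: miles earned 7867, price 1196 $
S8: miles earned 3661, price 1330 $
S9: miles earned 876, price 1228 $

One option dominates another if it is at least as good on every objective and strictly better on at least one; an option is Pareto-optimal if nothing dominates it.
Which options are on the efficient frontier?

S1, S2, S7

S1: not dominated.
S2: not dominated (best price).
S3: dominated by S1 (miles earned 7254≥3590, price 642≤876).
S4: dominated by S2 (miles earned 7053≥2735, price 426≤565).
S5: dominated by S1 (miles earned 7254≥6226, price 642≤1024).
S6: dominated by S1 (miles earned 7254≥3419, price 642≤999).
S7: not dominated (best miles earned).
S8: dominated by S1 (miles earned 7254≥3661, price 642≤1330).
S9: dominated by S1 (miles earned 7254≥876, price 642≤1228).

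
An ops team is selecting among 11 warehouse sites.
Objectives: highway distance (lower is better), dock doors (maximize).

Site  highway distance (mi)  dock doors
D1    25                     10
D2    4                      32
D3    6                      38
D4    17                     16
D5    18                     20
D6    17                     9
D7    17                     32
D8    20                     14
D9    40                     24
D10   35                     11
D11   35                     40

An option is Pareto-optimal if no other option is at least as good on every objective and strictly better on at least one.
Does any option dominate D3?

No

D1: worse on highway distance (25 vs 6).
D2: worse on dock doors (32 vs 38).
D4: worse on highway distance (17 vs 6).
D5: worse on highway distance (18 vs 6).
D6: worse on highway distance (17 vs 6).
D7: worse on highway distance (17 vs 6).
D8: worse on highway distance (20 vs 6).
D9: worse on highway distance (40 vs 6).
D10: worse on highway distance (35 vs 6).
D11: worse on highway distance (35 vs 6).
No option is at least as good as D3 on every objective and strictly better on one.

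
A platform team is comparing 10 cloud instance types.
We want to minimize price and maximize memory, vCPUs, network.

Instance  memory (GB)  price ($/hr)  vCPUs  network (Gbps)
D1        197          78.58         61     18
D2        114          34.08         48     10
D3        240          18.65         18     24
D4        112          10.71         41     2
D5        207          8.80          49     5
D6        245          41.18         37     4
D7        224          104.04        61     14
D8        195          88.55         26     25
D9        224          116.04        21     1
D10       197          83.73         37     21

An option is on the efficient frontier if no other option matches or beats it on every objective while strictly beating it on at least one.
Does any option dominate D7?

D1: worse on memory (197 vs 224).
D2: worse on memory (114 vs 224).
D3: worse on vCPUs (18 vs 61).
D4: worse on memory (112 vs 224).
D5: worse on memory (207 vs 224).
D6: worse on vCPUs (37 vs 61).
D8: worse on memory (195 vs 224).
D9: worse on price (116.04 vs 104.04).
D10: worse on memory (197 vs 224).
No option is at least as good as D7 on every objective and strictly better on one.

No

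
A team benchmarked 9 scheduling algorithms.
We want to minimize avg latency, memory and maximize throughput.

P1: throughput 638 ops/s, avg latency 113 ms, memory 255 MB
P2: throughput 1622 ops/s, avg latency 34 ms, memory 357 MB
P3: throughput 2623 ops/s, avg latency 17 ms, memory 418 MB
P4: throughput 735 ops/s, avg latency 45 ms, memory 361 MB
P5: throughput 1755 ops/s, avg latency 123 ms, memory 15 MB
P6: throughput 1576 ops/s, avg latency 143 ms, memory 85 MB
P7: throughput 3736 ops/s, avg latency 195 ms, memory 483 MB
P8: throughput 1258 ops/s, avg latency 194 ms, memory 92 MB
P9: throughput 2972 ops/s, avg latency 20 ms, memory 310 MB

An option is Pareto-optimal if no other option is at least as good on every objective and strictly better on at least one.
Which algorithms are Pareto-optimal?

P1, P3, P5, P7, P9

P1: not dominated.
P2: dominated by P9 (throughput 2972≥1622, avg latency 20≤34, memory 310≤357).
P3: not dominated (best avg latency).
P4: dominated by P2 (throughput 1622≥735, avg latency 34≤45, memory 357≤361).
P5: not dominated (best memory).
P6: dominated by P5 (throughput 1755≥1576, avg latency 123≤143, memory 15≤85).
P7: not dominated (best throughput).
P8: dominated by P5 (throughput 1755≥1258, avg latency 123≤194, memory 15≤92).
P9: not dominated.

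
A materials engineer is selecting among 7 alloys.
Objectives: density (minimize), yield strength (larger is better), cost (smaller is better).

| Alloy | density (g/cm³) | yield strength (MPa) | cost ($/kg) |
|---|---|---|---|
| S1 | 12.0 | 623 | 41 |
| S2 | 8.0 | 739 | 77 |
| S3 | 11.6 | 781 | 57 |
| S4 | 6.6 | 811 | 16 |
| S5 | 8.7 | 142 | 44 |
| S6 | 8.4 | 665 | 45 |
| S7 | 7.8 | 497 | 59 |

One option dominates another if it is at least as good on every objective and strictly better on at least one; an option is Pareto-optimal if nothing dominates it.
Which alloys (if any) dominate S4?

none

S1: worse on density (12.0 vs 6.6).
S2: worse on density (8.0 vs 6.6).
S3: worse on density (11.6 vs 6.6).
S5: worse on density (8.7 vs 6.6).
S6: worse on density (8.4 vs 6.6).
S7: worse on density (7.8 vs 6.6).
No option dominates S4.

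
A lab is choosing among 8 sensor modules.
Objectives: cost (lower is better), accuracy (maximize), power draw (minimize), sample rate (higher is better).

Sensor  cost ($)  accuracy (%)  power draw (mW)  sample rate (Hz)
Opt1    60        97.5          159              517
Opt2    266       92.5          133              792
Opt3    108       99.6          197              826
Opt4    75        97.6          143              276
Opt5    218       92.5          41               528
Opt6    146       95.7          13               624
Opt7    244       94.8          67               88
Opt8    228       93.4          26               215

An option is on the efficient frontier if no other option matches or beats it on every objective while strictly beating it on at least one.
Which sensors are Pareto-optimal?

Opt1, Opt2, Opt3, Opt4, Opt6

Opt1: not dominated (best cost).
Opt2: not dominated.
Opt3: not dominated (best accuracy).
Opt4: not dominated.
Opt5: dominated by Opt6 (cost 146≤218, accuracy 95.7≥92.5, power draw 13≤41, sample rate 624≥528).
Opt6: not dominated (best power draw).
Opt7: dominated by Opt6 (cost 146≤244, accuracy 95.7≥94.8, power draw 13≤67, sample rate 624≥88).
Opt8: dominated by Opt6 (cost 146≤228, accuracy 95.7≥93.4, power draw 13≤26, sample rate 624≥215).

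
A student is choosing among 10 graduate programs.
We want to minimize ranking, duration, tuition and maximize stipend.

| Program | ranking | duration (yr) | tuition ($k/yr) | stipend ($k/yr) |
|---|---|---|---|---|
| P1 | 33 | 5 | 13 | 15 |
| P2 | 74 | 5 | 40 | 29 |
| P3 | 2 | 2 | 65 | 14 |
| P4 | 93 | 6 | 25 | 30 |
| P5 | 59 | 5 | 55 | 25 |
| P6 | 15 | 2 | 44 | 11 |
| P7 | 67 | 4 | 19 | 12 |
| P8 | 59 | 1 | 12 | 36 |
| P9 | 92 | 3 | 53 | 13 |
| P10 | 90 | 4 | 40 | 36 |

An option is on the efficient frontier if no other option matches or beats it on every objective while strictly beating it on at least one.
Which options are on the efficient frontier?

P1, P3, P6, P8

P1: not dominated.
P2: dominated by P8 (ranking 59≤74, duration 1≤5, tuition 12≤40, stipend 36≥29).
P3: not dominated (best ranking).
P4: dominated by P8 (ranking 59≤93, duration 1≤6, tuition 12≤25, stipend 36≥30).
P5: dominated by P8 (ranking 59≤59, duration 1≤5, tuition 12≤55, stipend 36≥25).
P6: not dominated.
P7: dominated by P8 (ranking 59≤67, duration 1≤4, tuition 12≤19, stipend 36≥12).
P8: not dominated (best duration).
P9: dominated by P8 (ranking 59≤92, duration 1≤3, tuition 12≤53, stipend 36≥13).
P10: dominated by P8 (ranking 59≤90, duration 1≤4, tuition 12≤40, stipend 36≥36).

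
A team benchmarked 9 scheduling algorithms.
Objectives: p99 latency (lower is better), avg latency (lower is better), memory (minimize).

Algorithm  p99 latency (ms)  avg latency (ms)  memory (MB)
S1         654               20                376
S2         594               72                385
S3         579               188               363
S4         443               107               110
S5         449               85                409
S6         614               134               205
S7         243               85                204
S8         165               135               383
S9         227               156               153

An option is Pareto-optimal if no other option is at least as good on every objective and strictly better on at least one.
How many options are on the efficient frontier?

S1: not dominated (best avg latency).
S2: not dominated.
S3: dominated by S4 (p99 latency 443≤579, avg latency 107≤188, memory 110≤363).
S4: not dominated (best memory).
S5: dominated by S7 (p99 latency 243≤449, avg latency 85≤85, memory 204≤409).
S6: dominated by S4 (p99 latency 443≤614, avg latency 107≤134, memory 110≤205).
S7: not dominated.
S8: not dominated (best p99 latency).
S9: not dominated.
Pareto-optimal: S1, S2, S4, S7, S8, S9 → 6.

6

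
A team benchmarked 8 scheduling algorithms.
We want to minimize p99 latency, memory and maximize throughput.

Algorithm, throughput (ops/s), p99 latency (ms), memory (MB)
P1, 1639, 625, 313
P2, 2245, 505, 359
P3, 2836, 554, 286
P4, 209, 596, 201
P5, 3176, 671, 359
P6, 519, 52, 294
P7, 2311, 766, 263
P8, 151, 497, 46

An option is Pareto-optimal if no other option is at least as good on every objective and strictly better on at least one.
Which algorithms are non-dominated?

P1: dominated by P3 (throughput 2836≥1639, p99 latency 554≤625, memory 286≤313).
P2: not dominated.
P3: not dominated.
P4: not dominated.
P5: not dominated (best throughput).
P6: not dominated (best p99 latency).
P7: not dominated.
P8: not dominated (best memory).

P2, P3, P4, P5, P6, P7, P8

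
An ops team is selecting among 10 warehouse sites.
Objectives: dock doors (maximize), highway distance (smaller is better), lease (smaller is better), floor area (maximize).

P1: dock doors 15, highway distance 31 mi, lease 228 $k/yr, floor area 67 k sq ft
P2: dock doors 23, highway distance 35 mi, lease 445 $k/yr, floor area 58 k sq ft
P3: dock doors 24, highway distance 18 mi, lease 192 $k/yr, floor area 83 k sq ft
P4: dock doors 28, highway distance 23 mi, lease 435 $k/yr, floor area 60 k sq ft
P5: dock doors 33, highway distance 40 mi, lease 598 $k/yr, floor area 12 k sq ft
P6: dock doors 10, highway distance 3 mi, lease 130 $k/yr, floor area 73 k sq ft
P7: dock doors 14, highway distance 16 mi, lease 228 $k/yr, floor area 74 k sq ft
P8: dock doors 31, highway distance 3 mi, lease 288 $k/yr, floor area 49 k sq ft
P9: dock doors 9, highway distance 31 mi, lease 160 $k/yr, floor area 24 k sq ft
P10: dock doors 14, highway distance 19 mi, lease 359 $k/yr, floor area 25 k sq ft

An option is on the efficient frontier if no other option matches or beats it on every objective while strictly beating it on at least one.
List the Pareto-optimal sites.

P3, P4, P5, P6, P7, P8

P1: dominated by P3 (dock doors 24≥15, highway distance 18≤31, lease 192≤228, floor area 83≥67).
P2: dominated by P3 (dock doors 24≥23, highway distance 18≤35, lease 192≤445, floor area 83≥58).
P3: not dominated (best floor area).
P4: not dominated.
P5: not dominated (best dock doors).
P6: not dominated (best lease).
P7: not dominated.
P8: not dominated.
P9: dominated by P6 (dock doors 10≥9, highway distance 3≤31, lease 130≤160, floor area 73≥24).
P10: dominated by P3 (dock doors 24≥14, highway distance 18≤19, lease 192≤359, floor area 83≥25).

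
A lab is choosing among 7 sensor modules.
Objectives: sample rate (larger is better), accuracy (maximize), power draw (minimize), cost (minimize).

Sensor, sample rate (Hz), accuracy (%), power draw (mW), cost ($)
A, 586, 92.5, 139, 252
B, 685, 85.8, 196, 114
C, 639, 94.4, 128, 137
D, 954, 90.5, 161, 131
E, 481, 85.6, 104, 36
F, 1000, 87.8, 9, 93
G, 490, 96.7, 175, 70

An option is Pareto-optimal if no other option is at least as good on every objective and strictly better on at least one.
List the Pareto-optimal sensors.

A: dominated by C (sample rate 639≥586, accuracy 94.4≥92.5, power draw 128≤139, cost 137≤252).
B: dominated by F (sample rate 1000≥685, accuracy 87.8≥85.8, power draw 9≤196, cost 93≤114).
C: not dominated.
D: not dominated.
E: not dominated (best cost).
F: not dominated (best sample rate).
G: not dominated (best accuracy).

C, D, E, F, G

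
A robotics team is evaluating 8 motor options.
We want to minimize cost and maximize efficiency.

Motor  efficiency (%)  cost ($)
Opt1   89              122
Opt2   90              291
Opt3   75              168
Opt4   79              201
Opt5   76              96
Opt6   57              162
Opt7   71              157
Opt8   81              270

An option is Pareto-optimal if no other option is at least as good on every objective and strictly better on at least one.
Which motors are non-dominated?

Opt1: not dominated.
Opt2: not dominated (best efficiency).
Opt3: dominated by Opt1 (efficiency 89≥75, cost 122≤168).
Opt4: dominated by Opt1 (efficiency 89≥79, cost 122≤201).
Opt5: not dominated (best cost).
Opt6: dominated by Opt1 (efficiency 89≥57, cost 122≤162).
Opt7: dominated by Opt1 (efficiency 89≥71, cost 122≤157).
Opt8: dominated by Opt1 (efficiency 89≥81, cost 122≤270).

Opt1, Opt2, Opt5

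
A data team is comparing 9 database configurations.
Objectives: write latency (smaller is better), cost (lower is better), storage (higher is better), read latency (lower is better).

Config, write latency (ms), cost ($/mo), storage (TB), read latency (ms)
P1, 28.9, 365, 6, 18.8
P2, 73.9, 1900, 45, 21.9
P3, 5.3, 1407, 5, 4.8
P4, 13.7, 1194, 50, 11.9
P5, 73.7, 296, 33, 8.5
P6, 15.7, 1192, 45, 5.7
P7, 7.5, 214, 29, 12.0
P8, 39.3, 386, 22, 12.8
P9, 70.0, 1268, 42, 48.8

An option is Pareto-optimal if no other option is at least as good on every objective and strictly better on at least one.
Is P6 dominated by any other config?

No

P1: worse on write latency (28.9 vs 15.7).
P2: worse on write latency (73.9 vs 15.7).
P3: worse on cost (1407 vs 1192).
P4: worse on cost (1194 vs 1192).
P5: worse on write latency (73.7 vs 15.7).
P7: worse on storage (29 vs 45).
P8: worse on write latency (39.3 vs 15.7).
P9: worse on write latency (70.0 vs 15.7).
No option is at least as good as P6 on every objective and strictly better on one.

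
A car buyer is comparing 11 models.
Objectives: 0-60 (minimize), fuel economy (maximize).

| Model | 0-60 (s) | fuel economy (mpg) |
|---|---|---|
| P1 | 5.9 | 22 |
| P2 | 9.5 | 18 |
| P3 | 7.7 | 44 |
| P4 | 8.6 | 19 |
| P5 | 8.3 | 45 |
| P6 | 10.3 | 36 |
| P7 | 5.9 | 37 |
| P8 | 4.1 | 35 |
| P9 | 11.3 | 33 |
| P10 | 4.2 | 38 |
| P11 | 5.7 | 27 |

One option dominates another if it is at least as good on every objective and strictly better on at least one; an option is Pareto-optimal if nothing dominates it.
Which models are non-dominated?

P1: dominated by P7 (0-60 5.9≤5.9, fuel economy 37≥22).
P2: dominated by P1 (0-60 5.9≤9.5, fuel economy 22≥18).
P3: not dominated.
P4: dominated by P1 (0-60 5.9≤8.6, fuel economy 22≥19).
P5: not dominated (best fuel economy).
P6: dominated by P3 (0-60 7.7≤10.3, fuel economy 44≥36).
P7: dominated by P10 (0-60 4.2≤5.9, fuel economy 38≥37).
P8: not dominated (best 0-60).
P9: dominated by P3 (0-60 7.7≤11.3, fuel economy 44≥33).
P10: not dominated.
P11: dominated by P8 (0-60 4.1≤5.7, fuel economy 35≥27).

P3, P5, P8, P10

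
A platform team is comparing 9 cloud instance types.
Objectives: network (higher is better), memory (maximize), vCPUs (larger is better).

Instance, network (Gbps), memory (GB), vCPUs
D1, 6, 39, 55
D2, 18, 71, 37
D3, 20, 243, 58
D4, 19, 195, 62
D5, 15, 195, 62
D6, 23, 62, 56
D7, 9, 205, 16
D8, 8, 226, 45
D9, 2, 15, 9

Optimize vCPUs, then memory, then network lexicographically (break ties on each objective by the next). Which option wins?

First maximize vCPUs: best is 62, kept {D4, D5}.
Then maximize memory: best is 195, kept {D4, D5}.
Then maximize network: best is 19, kept {D4}.

D4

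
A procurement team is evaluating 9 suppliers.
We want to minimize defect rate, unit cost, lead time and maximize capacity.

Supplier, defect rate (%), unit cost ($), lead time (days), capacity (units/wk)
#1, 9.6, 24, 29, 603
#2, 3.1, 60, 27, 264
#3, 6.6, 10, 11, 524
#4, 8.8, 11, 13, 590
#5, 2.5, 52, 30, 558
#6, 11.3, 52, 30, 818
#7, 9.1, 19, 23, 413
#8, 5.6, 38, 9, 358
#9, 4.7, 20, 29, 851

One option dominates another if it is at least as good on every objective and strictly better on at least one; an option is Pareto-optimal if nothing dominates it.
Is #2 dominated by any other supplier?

No

#1: worse on defect rate (9.6 vs 3.1).
#3: worse on defect rate (6.6 vs 3.1).
#4: worse on defect rate (8.8 vs 3.1).
#5: worse on lead time (30 vs 27).
#6: worse on defect rate (11.3 vs 3.1).
#7: worse on defect rate (9.1 vs 3.1).
#8: worse on defect rate (5.6 vs 3.1).
#9: worse on defect rate (4.7 vs 3.1).
No option is at least as good as #2 on every objective and strictly better on one.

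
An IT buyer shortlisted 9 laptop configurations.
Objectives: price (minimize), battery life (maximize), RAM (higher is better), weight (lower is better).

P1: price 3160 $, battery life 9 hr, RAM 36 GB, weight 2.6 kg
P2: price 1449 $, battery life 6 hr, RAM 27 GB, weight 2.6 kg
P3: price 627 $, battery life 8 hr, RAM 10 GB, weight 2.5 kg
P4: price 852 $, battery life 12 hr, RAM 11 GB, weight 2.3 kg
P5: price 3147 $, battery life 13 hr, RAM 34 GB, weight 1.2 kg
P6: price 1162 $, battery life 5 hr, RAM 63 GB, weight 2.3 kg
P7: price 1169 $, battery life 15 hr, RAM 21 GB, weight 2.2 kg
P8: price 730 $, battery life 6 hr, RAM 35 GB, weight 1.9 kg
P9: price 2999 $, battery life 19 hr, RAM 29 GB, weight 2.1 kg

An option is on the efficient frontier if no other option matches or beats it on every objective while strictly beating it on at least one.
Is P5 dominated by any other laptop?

No

P1: worse on price (3160 vs 3147).
P2: worse on battery life (6 vs 13).
P3: worse on battery life (8 vs 13).
P4: worse on battery life (12 vs 13).
P6: worse on battery life (5 vs 13).
P7: worse on RAM (21 vs 34).
P8: worse on battery life (6 vs 13).
P9: worse on RAM (29 vs 34).
No option is at least as good as P5 on every objective and strictly better on one.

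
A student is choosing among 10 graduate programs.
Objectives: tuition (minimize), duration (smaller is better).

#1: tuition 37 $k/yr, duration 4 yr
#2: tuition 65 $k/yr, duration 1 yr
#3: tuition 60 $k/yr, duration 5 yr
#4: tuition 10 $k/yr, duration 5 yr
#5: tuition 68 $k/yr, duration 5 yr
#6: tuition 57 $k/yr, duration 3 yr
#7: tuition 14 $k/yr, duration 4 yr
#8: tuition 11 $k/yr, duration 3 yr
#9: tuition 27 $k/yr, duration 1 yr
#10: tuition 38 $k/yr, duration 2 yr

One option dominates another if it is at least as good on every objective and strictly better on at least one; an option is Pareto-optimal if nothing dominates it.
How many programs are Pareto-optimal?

#1: dominated by #7 (tuition 14≤37, duration 4≤4).
#2: dominated by #9 (tuition 27≤65, duration 1≤1).
#3: dominated by #1 (tuition 37≤60, duration 4≤5).
#4: not dominated (best tuition).
#5: dominated by #1 (tuition 37≤68, duration 4≤5).
#6: dominated by #8 (tuition 11≤57, duration 3≤3).
#7: dominated by #8 (tuition 11≤14, duration 3≤4).
#8: not dominated.
#9: not dominated.
#10: dominated by #9 (tuition 27≤38, duration 1≤2).
Pareto-optimal: #4, #8, #9 → 3.

3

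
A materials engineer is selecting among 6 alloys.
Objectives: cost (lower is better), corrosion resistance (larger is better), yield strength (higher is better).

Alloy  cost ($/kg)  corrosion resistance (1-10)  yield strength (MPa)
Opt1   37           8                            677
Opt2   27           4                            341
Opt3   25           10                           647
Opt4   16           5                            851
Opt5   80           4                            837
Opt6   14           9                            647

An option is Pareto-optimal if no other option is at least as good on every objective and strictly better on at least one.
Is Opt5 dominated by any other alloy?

Yes

Opt4 vs Opt5: cost 16≤80, corrosion resistance 5≥4, yield strength 851≥837 — Opt4 is at least as good on every objective and strictly better on at least one, so Opt4 dominates Opt5.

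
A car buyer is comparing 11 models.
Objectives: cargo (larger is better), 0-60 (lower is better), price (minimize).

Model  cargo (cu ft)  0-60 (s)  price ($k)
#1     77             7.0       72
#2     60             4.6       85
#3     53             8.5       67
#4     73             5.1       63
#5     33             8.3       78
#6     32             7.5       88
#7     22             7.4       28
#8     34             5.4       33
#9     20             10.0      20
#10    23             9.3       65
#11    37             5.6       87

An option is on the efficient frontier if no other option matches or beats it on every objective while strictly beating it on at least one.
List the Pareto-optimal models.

#1: not dominated (best cargo).
#2: not dominated (best 0-60).
#3: dominated by #4 (cargo 73≥53, 0-60 5.1≤8.5, price 63≤67).
#4: not dominated.
#5: dominated by #1 (cargo 77≥33, 0-60 7.0≤8.3, price 72≤78).
#6: dominated by #1 (cargo 77≥32, 0-60 7.0≤7.5, price 72≤88).
#7: not dominated.
#8: not dominated.
#9: not dominated (best price).
#10: dominated by #4 (cargo 73≥23, 0-60 5.1≤9.3, price 63≤65).
#11: dominated by #2 (cargo 60≥37, 0-60 4.6≤5.6, price 85≤87).

#1, #2, #4, #7, #8, #9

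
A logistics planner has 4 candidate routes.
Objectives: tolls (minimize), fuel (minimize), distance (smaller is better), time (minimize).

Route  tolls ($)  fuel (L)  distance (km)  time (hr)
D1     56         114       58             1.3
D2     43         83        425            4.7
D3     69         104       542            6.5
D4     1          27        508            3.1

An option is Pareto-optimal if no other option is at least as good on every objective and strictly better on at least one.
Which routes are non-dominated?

D1, D2, D4

D1: not dominated (best distance).
D2: not dominated.
D3: dominated by D2 (tolls 43≤69, fuel 83≤104, distance 425≤542, time 4.7≤6.5).
D4: not dominated (best tolls).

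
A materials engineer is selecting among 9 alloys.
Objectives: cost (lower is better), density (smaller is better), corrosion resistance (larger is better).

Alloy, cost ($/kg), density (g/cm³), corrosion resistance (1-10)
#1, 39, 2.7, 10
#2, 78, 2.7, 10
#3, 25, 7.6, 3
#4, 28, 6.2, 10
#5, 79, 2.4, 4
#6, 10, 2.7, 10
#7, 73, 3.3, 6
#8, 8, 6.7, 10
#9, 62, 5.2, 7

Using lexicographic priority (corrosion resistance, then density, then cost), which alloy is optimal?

#6

First maximize corrosion resistance: best is 10, kept {#1, #2, #4, #6, #8}.
Then minimize density: best is 2.7, kept {#1, #2, #6}.
Then minimize cost: best is 10, kept {#6}.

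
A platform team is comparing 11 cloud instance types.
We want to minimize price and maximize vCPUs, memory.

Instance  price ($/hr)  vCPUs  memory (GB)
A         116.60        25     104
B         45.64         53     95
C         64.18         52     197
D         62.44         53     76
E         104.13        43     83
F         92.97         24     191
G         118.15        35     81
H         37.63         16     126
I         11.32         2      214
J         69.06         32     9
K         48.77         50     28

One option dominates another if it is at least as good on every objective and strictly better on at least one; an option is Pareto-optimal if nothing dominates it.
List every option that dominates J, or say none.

B: price 45.64≤69.06, vCPUs 53≥32, memory 95≥9 — dominates J.
C: price 64.18≤69.06, vCPUs 52≥32, memory 197≥9 — dominates J.
D: price 62.44≤69.06, vCPUs 53≥32, memory 76≥9 — dominates J.
K: price 48.77≤69.06, vCPUs 50≥32, memory 28≥9 — dominates J.
Others (A, E, F, G, H, I) are each worse than J on at least one objective.

B, C, D, K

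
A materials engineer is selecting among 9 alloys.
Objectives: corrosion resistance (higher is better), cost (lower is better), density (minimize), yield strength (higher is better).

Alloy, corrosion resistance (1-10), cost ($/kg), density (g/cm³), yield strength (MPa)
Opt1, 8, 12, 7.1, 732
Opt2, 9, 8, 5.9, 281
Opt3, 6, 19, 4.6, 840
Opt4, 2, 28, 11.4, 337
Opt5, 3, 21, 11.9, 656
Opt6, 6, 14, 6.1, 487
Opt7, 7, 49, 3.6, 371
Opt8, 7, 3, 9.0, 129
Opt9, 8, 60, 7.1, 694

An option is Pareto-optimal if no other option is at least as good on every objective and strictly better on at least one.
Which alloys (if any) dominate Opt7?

Opt1: worse on density (7.1 vs 3.6).
Opt2: worse on density (5.9 vs 3.6).
Opt3: worse on corrosion resistance (6 vs 7).
Opt4: worse on corrosion resistance (2 vs 7).
Opt5: worse on corrosion resistance (3 vs 7).
Opt6: worse on corrosion resistance (6 vs 7).
Opt8: worse on density (9.0 vs 3.6).
Opt9: worse on cost (60 vs 49).
No option dominates Opt7.

none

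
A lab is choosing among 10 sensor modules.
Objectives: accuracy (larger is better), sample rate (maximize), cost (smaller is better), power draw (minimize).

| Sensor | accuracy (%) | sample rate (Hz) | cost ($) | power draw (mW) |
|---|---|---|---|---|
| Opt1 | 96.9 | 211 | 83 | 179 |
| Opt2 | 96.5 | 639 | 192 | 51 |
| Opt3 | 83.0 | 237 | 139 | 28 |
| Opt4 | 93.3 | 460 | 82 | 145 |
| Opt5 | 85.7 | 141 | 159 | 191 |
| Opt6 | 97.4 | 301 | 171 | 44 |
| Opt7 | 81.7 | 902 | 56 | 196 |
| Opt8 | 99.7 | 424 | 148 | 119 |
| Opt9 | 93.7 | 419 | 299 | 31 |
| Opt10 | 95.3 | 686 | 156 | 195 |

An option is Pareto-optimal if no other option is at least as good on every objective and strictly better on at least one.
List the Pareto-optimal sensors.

Opt1: not dominated.
Opt2: not dominated.
Opt3: not dominated (best power draw).
Opt4: not dominated.
Opt5: dominated by Opt1 (accuracy 96.9≥85.7, sample rate 211≥141, cost 83≤159, power draw 179≤191).
Opt6: not dominated.
Opt7: not dominated (best sample rate).
Opt8: not dominated (best accuracy).
Opt9: not dominated.
Opt10: not dominated.

Opt1, Opt2, Opt3, Opt4, Opt6, Opt7, Opt8, Opt9, Opt10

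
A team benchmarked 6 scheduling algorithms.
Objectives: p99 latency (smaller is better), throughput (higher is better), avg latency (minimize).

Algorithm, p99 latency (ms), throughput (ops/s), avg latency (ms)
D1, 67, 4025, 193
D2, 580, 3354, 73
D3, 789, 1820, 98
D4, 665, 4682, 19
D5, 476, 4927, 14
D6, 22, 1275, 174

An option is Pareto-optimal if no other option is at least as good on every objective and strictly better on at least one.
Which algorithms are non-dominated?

D1, D5, D6

D1: not dominated.
D2: dominated by D5 (p99 latency 476≤580, throughput 4927≥3354, avg latency 14≤73).
D3: dominated by D2 (p99 latency 580≤789, throughput 3354≥1820, avg latency 73≤98).
D4: dominated by D5 (p99 latency 476≤665, throughput 4927≥4682, avg latency 14≤19).
D5: not dominated (best throughput).
D6: not dominated (best p99 latency).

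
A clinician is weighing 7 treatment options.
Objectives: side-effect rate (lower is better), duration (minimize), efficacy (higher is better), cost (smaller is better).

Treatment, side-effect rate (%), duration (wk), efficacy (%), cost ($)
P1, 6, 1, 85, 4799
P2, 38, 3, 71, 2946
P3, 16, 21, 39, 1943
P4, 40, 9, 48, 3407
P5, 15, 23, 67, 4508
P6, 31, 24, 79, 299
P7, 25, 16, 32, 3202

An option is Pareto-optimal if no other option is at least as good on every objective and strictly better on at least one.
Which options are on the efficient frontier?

P1, P2, P3, P5, P6, P7

P1: not dominated (best side-effect rate).
P2: not dominated.
P3: not dominated.
P4: dominated by P2 (side-effect rate 38≤40, duration 3≤9, efficacy 71≥48, cost 2946≤3407).
P5: not dominated.
P6: not dominated (best cost).
P7: not dominated.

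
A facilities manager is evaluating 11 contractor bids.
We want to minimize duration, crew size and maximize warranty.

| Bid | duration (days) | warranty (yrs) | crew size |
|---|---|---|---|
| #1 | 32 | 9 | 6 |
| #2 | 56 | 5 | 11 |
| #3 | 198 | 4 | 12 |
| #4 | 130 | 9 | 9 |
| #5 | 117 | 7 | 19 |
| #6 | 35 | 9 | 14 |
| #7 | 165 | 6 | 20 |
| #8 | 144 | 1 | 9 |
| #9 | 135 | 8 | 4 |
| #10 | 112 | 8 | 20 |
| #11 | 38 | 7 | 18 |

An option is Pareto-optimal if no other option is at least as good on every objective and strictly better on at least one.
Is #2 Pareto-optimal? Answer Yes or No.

#1 vs #2: duration 32≤56, warranty 9≥5, crew size 6≤11 — #1 is at least as good on every objective and strictly better on at least one, so #1 dominates #2.

No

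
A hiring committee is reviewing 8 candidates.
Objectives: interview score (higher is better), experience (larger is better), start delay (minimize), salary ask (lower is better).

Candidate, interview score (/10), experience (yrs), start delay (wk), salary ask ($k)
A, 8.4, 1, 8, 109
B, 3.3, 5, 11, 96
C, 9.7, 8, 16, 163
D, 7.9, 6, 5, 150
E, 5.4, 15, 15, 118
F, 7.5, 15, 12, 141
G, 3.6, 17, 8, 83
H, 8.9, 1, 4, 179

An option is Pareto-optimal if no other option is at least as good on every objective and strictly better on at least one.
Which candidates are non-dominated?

A: not dominated.
B: dominated by G (interview score 3.6≥3.3, experience 17≥5, start delay 8≤11, salary ask 83≤96).
C: not dominated (best interview score).
D: not dominated.
E: not dominated.
F: not dominated.
G: not dominated (best experience).
H: not dominated (best start delay).

A, C, D, E, F, G, H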